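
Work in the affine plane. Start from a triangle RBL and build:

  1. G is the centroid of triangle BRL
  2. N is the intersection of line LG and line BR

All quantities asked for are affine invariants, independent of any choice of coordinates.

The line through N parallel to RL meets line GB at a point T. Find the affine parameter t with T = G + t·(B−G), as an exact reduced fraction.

t = 1/4

Set R = (0, 0), B = (1, 0), L = (0, 1); any affine frame gives the same invariant.
1. G is the centroid of triangle BRL ⇒ G = (1/3, 1/3)
2. N is the intersection of line LG and line BR ⇒ N = (1/2, 0)
through N parallel to RL: direction (0, 1); meets GB at T = (1/2, 1/4)
T = G + t·(B−G) with t = 1/4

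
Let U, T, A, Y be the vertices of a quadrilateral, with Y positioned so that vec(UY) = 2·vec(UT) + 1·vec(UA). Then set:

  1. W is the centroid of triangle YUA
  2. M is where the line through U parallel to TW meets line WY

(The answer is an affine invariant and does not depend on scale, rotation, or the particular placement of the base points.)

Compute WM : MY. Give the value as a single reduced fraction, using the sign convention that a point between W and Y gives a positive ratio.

Set U = (0, 0), T = (1, 0), A = (0, 1), Y = (2, 1); any affine frame gives the same invariant.
1. W is the centroid of triangle YUA ⇒ W = (2/3, 2/3)
2. M is where the line through U parallel to TW meets line WY ⇒ M = (-2/9, 4/9)
M = W + t·(Y−W) with t = -2/3, so WM:MY = t:(1−t) = -2/3:5/3

WM:MY = -2/5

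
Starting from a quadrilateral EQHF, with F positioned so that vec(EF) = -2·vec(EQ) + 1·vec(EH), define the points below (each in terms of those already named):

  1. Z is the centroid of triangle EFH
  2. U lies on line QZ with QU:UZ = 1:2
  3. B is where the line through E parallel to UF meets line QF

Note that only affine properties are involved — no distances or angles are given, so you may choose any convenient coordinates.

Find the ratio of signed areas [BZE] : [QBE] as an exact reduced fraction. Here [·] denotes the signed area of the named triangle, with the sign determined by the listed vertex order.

Choose coordinates E = (0, 0), Q = (1, 0), H = (0, 1), F = (-2, 1).
1. Z is the centroid of triangle EFH ⇒ Z = (-2/3, 2/3)
2. U lies on line QZ with QU:UZ = 1:2 ⇒ U = (4/9, 2/9)
3. B is where the line through E parallel to UF meets line QF ⇒ B = (22, -7)
2·[BZE] = 10, 2·[QBE] = -7
[BZE]:[QBE] = 10:-7 = -10/7

[BZE]:[QBE] = -10/7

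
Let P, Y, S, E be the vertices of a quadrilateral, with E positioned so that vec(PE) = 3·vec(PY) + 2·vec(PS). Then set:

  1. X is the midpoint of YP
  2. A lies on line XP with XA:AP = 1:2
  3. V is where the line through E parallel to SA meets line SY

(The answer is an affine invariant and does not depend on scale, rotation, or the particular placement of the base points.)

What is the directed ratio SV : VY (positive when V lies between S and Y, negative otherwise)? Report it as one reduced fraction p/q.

Set P = (0, 0), Y = (1, 0), S = (0, 1), E = (3, 2); any affine frame gives the same invariant.
1. X is the midpoint of YP ⇒ X = (1/2, 0)
2. A lies on line XP with XA:AP = 1:2 ⇒ A = (1/3, 0)
3. V is where the line through E parallel to SA meets line SY ⇒ V = (5, -4)
V = S + t·(Y−S) with t = 5, so SV:VY = t:(1−t) = 5:-4

SV:VY = -5/4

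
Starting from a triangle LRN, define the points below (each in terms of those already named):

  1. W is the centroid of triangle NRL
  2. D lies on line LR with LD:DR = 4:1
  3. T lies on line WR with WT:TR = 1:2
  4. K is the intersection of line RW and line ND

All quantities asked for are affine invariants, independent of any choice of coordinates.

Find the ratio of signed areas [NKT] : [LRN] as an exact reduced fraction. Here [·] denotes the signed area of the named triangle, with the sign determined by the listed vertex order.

[NKT]:[LRN] = -1/18

Assign L = (0, 0), R = (1, 0), N = (0, 1) — the answer is frame-independent, so this choice is without loss of generality.
1. W is the centroid of triangle NRL ⇒ W = (1/3, 1/3)
2. D lies on line LR with LD:DR = 4:1 ⇒ D = (4/5, 0)
3. T lies on line WR with WT:TR = 1:2 ⇒ T = (5/9, 2/9)
4. K is the intersection of line RW and line ND ⇒ K = (2/3, 1/6)
2·[NKT] = -1/18, 2·[LRN] = 1
[NKT]:[LRN] = -1/18:1 = -1/18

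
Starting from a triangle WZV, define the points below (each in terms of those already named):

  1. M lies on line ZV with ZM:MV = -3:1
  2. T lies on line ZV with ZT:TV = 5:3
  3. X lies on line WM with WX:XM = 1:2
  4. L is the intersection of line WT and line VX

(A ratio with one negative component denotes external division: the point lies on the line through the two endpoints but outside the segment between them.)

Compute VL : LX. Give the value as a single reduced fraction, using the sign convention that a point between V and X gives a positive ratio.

VL:LX = -9/7

Work in coordinates with W = (0, 0), Z = (1, 0), V = (0, 1).
1. M lies on line ZV with ZM:MV = -3:1 ⇒ M = (-1/2, 3/2)
2. T lies on line ZV with ZT:TV = 5:3 ⇒ T = (3/8, 5/8)
3. X lies on line WM with WX:XM = 1:2 ⇒ X = (-1/6, 1/2)
4. L is the intersection of line WT and line VX ⇒ L = (-3/4, -5/4)
L = V + t·(X−V) with t = 9/2, so VL:LX = t:(1−t) = 9/2:-7/2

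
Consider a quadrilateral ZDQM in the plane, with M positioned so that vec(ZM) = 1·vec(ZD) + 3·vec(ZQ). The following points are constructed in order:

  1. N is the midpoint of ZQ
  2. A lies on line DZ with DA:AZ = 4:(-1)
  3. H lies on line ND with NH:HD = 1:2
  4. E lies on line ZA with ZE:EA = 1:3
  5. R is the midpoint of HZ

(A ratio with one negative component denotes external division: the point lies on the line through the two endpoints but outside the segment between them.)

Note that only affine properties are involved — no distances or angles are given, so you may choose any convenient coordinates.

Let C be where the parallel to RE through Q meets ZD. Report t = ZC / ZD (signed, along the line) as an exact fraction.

t = -3/2

Assign Z = (0, 0), D = (1, 0), Q = (0, 1), M = (1, 3) — the answer is frame-independent, so this choice is without loss of generality.
1. N is the midpoint of ZQ ⇒ N = (0, 1/2)
2. A lies on line DZ with DA:AZ = 4:(-1) ⇒ A = (-1/3, 0)
3. H lies on line ND with NH:HD = 1:2 ⇒ H = (1/3, 1/3)
4. E lies on line ZA with ZE:EA = 1:3 ⇒ E = (-1/12, 0)
5. R is the midpoint of HZ ⇒ R = (1/6, 1/6)
through Q parallel to RE: direction (-1/4, -1/6); meets ZD at C = (-3/2, 0)
C = Z + t·(D−Z) with t = -3/2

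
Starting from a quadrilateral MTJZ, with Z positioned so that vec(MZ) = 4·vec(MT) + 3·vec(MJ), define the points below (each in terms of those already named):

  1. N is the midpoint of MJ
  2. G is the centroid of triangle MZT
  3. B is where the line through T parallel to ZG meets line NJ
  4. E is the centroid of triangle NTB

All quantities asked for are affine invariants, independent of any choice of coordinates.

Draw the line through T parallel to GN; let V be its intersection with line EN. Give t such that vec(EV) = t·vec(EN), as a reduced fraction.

Work in coordinates with M = (0, 0), T = (1, 0), J = (0, 1), Z = (4, 3).
1. N is the midpoint of MJ ⇒ N = (0, 1/2)
2. G is the centroid of triangle MZT ⇒ G = (5/3, 1)
3. B is where the line through T parallel to ZG meets line NJ ⇒ B = (0, -6/7)
4. E is the centroid of triangle NTB ⇒ E = (1/3, -5/42)
through T parallel to GN: direction (-5/3, -1/2); meets EN at V = (56/151, -57/302)
V = E + t·(N−E) with t = -17/151

t = -17/151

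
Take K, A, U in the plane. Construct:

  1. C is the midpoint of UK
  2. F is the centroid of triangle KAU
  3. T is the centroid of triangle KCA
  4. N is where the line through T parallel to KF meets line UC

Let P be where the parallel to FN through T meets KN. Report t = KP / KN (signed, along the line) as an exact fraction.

Work in coordinates with K = (0, 0), A = (1, 0), U = (0, 1).
1. C is the midpoint of UK ⇒ C = (0, 1/2)
2. F is the centroid of triangle KAU ⇒ F = (1/3, 1/3)
3. T is the centroid of triangle KCA ⇒ T = (1/3, 1/6)
4. N is where the line through T parallel to KF meets line UC ⇒ N = (0, -1/6)
through T parallel to FN: direction (-1/3, -1/2); meets KN at P = (0, -1/3)
P = K + t·(N−K) with t = 2

t = 2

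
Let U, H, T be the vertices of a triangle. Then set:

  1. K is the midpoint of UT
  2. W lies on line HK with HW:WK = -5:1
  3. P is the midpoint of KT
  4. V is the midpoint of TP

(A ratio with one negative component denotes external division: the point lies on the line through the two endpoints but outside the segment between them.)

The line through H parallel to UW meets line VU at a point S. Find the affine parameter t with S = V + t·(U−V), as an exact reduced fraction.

Set U = (0, 0), H = (1, 0), T = (0, 1); any affine frame gives the same invariant.
1. K is the midpoint of UT ⇒ K = (0, 1/2)
2. W lies on line HK with HW:WK = -5:1 ⇒ W = (-1/4, 5/8)
3. P is the midpoint of KT ⇒ P = (0, 3/4)
4. V is the midpoint of TP ⇒ V = (0, 7/8)
through H parallel to UW: direction (-1/4, 5/8); meets VU at S = (0, 5/2)
S = V + t·(U−V) with t = -13/7

t = -13/7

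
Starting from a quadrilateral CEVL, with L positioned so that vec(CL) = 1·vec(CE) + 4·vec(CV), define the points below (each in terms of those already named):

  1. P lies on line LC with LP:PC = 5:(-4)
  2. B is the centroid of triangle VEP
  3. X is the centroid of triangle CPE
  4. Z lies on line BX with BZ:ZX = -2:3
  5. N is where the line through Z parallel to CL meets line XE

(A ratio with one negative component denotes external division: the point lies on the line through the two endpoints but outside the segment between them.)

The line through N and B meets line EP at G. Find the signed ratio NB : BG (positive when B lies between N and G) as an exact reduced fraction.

Work in coordinates with C = (0, 0), E = (1, 0), V = (0, 1), L = (1, 4).
1. P lies on line LC with LP:PC = 5:(-4) ⇒ P = (-4, -16)
2. B is the centroid of triangle VEP ⇒ B = (-1, -5)
3. X is the centroid of triangle CPE ⇒ X = (-1, -16/3)
4. Z lies on line BX with BZ:ZX = -2:3 ⇒ Z = (-1, -13/3)
5. N is where the line through Z parallel to CL meets line XE ⇒ N = (-7/4, -22/3)
line NB meets EP at G = (59/4, 44)
B = N + t·(G−N) with t = 1/22, so NB:BG = 1/22:21/22

NB:BG = 1/21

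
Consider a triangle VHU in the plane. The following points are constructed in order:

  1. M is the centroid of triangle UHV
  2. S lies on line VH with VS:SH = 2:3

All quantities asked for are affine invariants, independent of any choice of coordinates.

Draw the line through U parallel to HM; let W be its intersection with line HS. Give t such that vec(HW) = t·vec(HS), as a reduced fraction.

t = -5/3

Set V = (0, 0), H = (1, 0), U = (0, 1); any affine frame gives the same invariant.
1. M is the centroid of triangle UHV ⇒ M = (1/3, 1/3)
2. S lies on line VH with VS:SH = 2:3 ⇒ S = (2/5, 0)
through U parallel to HM: direction (-2/3, 1/3); meets HS at W = (2, 0)
W = H + t·(S−H) with t = -5/3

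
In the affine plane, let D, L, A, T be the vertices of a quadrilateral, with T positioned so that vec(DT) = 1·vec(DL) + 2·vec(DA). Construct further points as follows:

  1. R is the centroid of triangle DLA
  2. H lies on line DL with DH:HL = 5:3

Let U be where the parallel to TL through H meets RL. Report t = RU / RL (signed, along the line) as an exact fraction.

Work in coordinates with D = (0, 0), L = (1, 0), A = (0, 1), T = (1, 2).
1. R is the centroid of triangle DLA ⇒ R = (1/3, 1/3)
2. H lies on line DL with DH:HL = 5:3 ⇒ H = (5/8, 0)
through H parallel to TL: direction (0, -2); meets RL at U = (5/8, 3/16)
U = R + t·(L−R) with t = 7/16

t = 7/16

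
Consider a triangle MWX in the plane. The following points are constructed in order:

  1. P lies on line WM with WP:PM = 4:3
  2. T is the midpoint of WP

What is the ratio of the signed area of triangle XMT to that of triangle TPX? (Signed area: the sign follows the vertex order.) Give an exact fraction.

[XMT]:[TPX] = -5/2

Assign M = (0, 0), W = (1, 0), X = (0, 1) — the answer is frame-independent, so this choice is without loss of generality.
1. P lies on line WM with WP:PM = 4:3 ⇒ P = (3/7, 0)
2. T is the midpoint of WP ⇒ T = (5/7, 0)
2·[XMT] = 5/7, 2·[TPX] = -2/7
[XMT]:[TPX] = 5/7:-2/7 = -5/2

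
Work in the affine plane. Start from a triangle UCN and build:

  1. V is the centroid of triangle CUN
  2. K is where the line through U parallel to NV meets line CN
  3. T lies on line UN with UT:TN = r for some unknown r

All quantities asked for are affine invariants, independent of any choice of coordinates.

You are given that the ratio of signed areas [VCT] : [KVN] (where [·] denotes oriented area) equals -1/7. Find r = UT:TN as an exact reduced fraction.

Assign U = (0, 0), C = (1, 0), N = (0, 1) — the answer is frame-independent, so this choice is without loss of generality.
1. V is the centroid of triangle CUN ⇒ V = (1/3, 1/3)
2. K is where the line through U parallel to NV meets line CN ⇒ K = (-1, 2)
3. With UT:TN = r, write λ = r/(r+1) so T = U + λ·(N−U); T is affine-linear in λ
Every point depending on T is an affine combination of T and λ-independent points, so each such coordinate is linear in λ; the λ² term in each signed area is a multiple of (N−U)×(N−U) = 0, so 2·[VCT] and 2·[KVN] are each linear in λ. Evaluating at λ=0 and λ=1:
  2·[VCT] = 2/3·λ − 1/3,   2·[KVN] = 1/3
So [VCT]:[KVN] = (2/3·λ − 1/3) / (1/3). Setting this equal to -1/7:
  2/3·λ − 1/3 = -1/7·(1/3)  ⇒  λ = 3/7
Then r = λ/(1−λ) = (3/7)/(4/7) = 3/4. Check: with r = 3/4, T = (0, 3/7) and [VCT]:[KVN] = -1/7 as required.

r = 3/4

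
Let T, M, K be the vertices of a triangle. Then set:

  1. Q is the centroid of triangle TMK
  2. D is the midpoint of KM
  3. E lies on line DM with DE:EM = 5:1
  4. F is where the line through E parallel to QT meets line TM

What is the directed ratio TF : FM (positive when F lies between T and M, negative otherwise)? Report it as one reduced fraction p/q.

TF:FM = 5

Work in coordinates with T = (0, 0), M = (1, 0), K = (0, 1).
1. Q is the centroid of triangle TMK ⇒ Q = (1/3, 1/3)
2. D is the midpoint of KM ⇒ D = (1/2, 1/2)
3. E lies on line DM with DE:EM = 5:1 ⇒ E = (11/12, 1/12)
4. F is where the line through E parallel to QT meets line TM ⇒ F = (5/6, 0)
F = T + t·(M−T) with t = 5/6, so TF:FM = t:(1−t) = 5/6:1/6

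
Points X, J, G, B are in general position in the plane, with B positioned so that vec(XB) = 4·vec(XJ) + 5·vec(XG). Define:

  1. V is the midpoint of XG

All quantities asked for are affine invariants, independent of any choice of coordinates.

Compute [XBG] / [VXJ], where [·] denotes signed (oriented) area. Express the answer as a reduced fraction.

Choose coordinates X = (0, 0), J = (1, 0), G = (0, 1), B = (4, 5).
1. V is the midpoint of XG ⇒ V = (0, 1/2)
2·[XBG] = 4, 2·[VXJ] = 1/2
[XBG]:[VXJ] = 4:1/2 = 8

[XBG]:[VXJ] = 8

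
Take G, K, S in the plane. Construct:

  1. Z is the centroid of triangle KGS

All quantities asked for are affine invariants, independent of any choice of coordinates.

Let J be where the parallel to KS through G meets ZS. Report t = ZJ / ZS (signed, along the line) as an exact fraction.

Choose coordinates G = (0, 0), K = (1, 0), S = (0, 1).
1. Z is the centroid of triangle KGS ⇒ Z = (1/3, 1/3)
through G parallel to KS: direction (-1, 1); meets ZS at J = (1, -1)
J = Z + t·(S−Z) with t = -2

t = -2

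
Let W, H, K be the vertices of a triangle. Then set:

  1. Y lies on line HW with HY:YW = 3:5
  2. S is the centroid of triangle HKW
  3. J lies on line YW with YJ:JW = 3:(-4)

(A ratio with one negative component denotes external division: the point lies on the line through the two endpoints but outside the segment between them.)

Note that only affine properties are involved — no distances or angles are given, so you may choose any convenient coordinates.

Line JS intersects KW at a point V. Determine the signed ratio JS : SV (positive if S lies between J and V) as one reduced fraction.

Set W = (0, 0), H = (1, 0), K = (0, 1); any affine frame gives the same invariant.
1. Y lies on line HW with HY:YW = 3:5 ⇒ Y = (5/8, 0)
2. S is the centroid of triangle HKW ⇒ S = (1/3, 1/3)
3. J lies on line YW with YJ:JW = 3:(-4) ⇒ J = (5/2, 0)
line JS meets KW at V = (0, 5/13)
S = J + t·(V−J) with t = 13/15, so JS:SV = 13/15:2/15

JS:SV = 13/2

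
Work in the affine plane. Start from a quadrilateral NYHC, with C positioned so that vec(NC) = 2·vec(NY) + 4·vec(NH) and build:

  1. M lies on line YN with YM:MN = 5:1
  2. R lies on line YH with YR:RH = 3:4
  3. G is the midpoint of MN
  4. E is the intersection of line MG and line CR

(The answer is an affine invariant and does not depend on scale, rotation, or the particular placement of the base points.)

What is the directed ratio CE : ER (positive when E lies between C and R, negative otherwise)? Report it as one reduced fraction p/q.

Assign N = (0, 0), Y = (1, 0), H = (0, 1), C = (2, 4) — the answer is frame-independent, so this choice is without loss of generality.
1. M lies on line YN with YM:MN = 5:1 ⇒ M = (1/6, 0)
2. R lies on line YH with YR:RH = 3:4 ⇒ R = (4/7, 3/7)
3. G is the midpoint of MN ⇒ G = (1/12, 0)
4. E is the intersection of line MG and line CR ⇒ E = (2/5, 0)
E = C + t·(R−C) with t = 28/25, so CE:ER = t:(1−t) = 28/25:-3/25

CE:ER = -28/3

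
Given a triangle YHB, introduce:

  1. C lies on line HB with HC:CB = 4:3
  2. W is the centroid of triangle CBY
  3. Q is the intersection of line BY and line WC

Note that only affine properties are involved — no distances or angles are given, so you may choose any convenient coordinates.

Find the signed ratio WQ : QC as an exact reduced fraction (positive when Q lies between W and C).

Assign Y = (0, 0), H = (1, 0), B = (0, 1) — the answer is frame-independent, so this choice is without loss of generality.
1. C lies on line HB with HC:CB = 4:3 ⇒ C = (3/7, 4/7)
2. W is the centroid of triangle CBY ⇒ W = (1/7, 11/21)
3. Q is the intersection of line BY and line WC ⇒ Q = (0, 1/2)
Q = W + t·(C−W) with t = -1/2, so WQ:QC = t:(1−t) = -1/2:3/2

WQ:QC = -1/3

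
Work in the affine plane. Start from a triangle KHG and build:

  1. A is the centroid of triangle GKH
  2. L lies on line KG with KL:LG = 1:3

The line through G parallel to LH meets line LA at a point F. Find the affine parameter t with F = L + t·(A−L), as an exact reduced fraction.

Choose coordinates K = (0, 0), H = (1, 0), G = (0, 1).
1. A is the centroid of triangle GKH ⇒ A = (1/3, 1/3)
2. L lies on line KG with KL:LG = 1:3 ⇒ L = (0, 1/4)
through G parallel to LH: direction (1, -1/4); meets LA at F = (3/2, 5/8)
F = L + t·(A−L) with t = 9/2

t = 9/2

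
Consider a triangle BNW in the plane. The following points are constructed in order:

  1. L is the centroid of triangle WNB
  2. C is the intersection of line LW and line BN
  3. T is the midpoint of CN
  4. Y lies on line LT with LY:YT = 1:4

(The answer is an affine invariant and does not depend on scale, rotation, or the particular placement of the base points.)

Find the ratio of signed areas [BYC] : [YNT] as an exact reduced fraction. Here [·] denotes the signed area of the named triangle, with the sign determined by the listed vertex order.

Choose coordinates B = (0, 0), N = (1, 0), W = (0, 1).
1. L is the centroid of triangle WNB ⇒ L = (1/3, 1/3)
2. C is the intersection of line LW and line BN ⇒ C = (1/2, 0)
3. T is the midpoint of CN ⇒ T = (3/4, 0)
4. Y lies on line LT with LY:YT = 1:4 ⇒ Y = (5/12, 4/15)
2·[BYC] = -2/15, 2·[YNT] = -1/15
[BYC]:[YNT] = -2/15:-1/15 = 2

[BYC]:[YNT] = 2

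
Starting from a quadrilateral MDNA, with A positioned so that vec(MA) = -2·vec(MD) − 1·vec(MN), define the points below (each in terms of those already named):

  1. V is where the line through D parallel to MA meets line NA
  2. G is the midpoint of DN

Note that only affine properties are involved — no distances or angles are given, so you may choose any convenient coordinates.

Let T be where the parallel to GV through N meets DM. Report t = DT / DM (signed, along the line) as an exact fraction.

Choose coordinates M = (0, 0), D = (1, 0), N = (0, 1), A = (-2, -1).
1. V is where the line through D parallel to MA meets line NA ⇒ V = (-3, -2)
2. G is the midpoint of DN ⇒ G = (1/2, 1/2)
through N parallel to GV: direction (-7/2, -5/2); meets DM at T = (-7/5, 0)
T = D + t·(M−D) with t = 12/5

t = 12/5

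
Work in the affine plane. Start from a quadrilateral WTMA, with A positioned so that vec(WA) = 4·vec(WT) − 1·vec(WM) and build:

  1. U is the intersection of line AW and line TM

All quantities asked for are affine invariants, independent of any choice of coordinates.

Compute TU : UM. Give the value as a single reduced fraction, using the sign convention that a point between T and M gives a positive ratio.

TU:UM = -1/4

Work in coordinates with W = (0, 0), T = (1, 0), M = (0, 1), A = (4, -1).
1. U is the intersection of line AW and line TM ⇒ U = (4/3, -1/3)
U = T + t·(M−T) with t = -1/3, so TU:UM = t:(1−t) = -1/3:4/3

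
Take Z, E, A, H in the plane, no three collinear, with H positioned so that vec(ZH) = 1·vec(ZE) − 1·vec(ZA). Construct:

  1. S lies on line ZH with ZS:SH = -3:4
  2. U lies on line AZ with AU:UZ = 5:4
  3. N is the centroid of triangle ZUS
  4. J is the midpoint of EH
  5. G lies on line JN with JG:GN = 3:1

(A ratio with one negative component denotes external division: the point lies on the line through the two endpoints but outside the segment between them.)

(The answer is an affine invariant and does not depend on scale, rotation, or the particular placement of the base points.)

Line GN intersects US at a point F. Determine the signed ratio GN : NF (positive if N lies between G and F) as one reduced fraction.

Work in coordinates with Z = (0, 0), E = (1, 0), A = (0, 1), H = (1, -1).
1. S lies on line ZH with ZS:SH = -3:4 ⇒ S = (-3, 3)
2. U lies on line AZ with AU:UZ = 5:4 ⇒ U = (0, 4/9)
3. N is the centroid of triangle ZUS ⇒ N = (-1, 31/27)
4. J is the midpoint of EH ⇒ J = (1, -1/2)
5. G lies on line JN with JG:GN = 3:1 ⇒ G = (-1/2, 53/72)
line GN meets US at F = (13/3, -263/81)
N = G + t·(F−G) with t = -3/29, so GN:NF = -3/29:32/29

GN:NF = -3/32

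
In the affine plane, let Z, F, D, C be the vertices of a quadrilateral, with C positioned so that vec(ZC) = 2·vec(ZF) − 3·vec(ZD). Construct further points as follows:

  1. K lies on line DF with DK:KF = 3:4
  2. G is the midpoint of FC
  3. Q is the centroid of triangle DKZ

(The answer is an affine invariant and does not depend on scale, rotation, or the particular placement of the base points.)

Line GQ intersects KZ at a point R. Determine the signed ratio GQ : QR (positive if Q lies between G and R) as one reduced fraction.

GQ:QR = -23/2

Assign Z = (0, 0), F = (1, 0), D = (0, 1), C = (2, -3) — the answer is frame-independent, so this choice is without loss of generality.
1. K lies on line DF with DK:KF = 3:4 ⇒ K = (3/7, 4/7)
2. G is the midpoint of FC ⇒ G = (3/2, -3/2)
3. Q is the centroid of triangle DKZ ⇒ Q = (1/7, 11/21)
line GQ meets KZ at R = (6/23, 8/23)
Q = G + t·(R−G) with t = 23/21, so GQ:QR = 23/21:-2/21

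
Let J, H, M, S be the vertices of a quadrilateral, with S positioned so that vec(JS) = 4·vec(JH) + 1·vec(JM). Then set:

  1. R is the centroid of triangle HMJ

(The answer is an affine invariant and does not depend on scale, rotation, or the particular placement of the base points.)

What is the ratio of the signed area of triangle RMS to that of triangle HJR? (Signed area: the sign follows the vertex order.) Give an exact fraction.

Choose coordinates J = (0, 0), H = (1, 0), M = (0, 1), S = (4, 1).
1. R is the centroid of triangle HMJ ⇒ R = (1/3, 1/3)
2·[RMS] = -8/3, 2·[HJR] = -1/3
[RMS]:[HJR] = -8/3:-1/3 = 8

[RMS]:[HJR] = 8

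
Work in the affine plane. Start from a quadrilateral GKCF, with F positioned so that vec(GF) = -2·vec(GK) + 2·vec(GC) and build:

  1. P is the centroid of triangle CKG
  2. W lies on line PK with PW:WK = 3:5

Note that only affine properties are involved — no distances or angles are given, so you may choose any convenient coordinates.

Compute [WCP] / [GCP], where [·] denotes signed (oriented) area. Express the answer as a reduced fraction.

[WCP]:[GCP] = -3/8

Assign G = (0, 0), K = (1, 0), C = (0, 1), F = (-2, 2) — the answer is frame-independent, so this choice is without loss of generality.
1. P is the centroid of triangle CKG ⇒ P = (1/3, 1/3)
2. W lies on line PK with PW:WK = 3:5 ⇒ W = (7/12, 5/24)
2·[WCP] = 1/8, 2·[GCP] = -1/3
[WCP]:[GCP] = 1/8:-1/3 = -3/8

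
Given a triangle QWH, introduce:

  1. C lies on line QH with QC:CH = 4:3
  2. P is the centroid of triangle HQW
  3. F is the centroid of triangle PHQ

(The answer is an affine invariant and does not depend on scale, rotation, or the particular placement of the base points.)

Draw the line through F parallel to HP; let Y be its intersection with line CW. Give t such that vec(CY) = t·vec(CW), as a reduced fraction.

Work in coordinates with Q = (0, 0), W = (1, 0), H = (0, 1).
1. C lies on line QH with QC:CH = 4:3 ⇒ C = (0, 4/7)
2. P is the centroid of triangle HQW ⇒ P = (1/3, 1/3)
3. F is the centroid of triangle PHQ ⇒ F = (1/9, 4/9)
through F parallel to HP: direction (1/3, -2/3); meets CW at Y = (1/15, 8/15)
Y = C + t·(W−C) with t = 1/15

t = 1/15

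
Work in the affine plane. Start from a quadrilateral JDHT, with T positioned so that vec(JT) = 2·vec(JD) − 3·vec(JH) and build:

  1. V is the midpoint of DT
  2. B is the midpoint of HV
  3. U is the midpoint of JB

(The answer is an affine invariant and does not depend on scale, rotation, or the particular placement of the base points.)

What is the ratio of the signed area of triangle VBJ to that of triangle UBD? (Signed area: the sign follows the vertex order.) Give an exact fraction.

Set J = (0, 0), D = (1, 0), H = (0, 1), T = (2, -3); any affine frame gives the same invariant.
1. V is the midpoint of DT ⇒ V = (3/2, -3/2)
2. B is the midpoint of HV ⇒ B = (3/4, -1/4)
3. U is the midpoint of JB ⇒ U = (3/8, -1/8)
2·[VBJ] = 3/4, 2·[UBD] = 1/8
[VBJ]:[UBD] = 3/4:1/8 = 6

[VBJ]:[UBD] = 6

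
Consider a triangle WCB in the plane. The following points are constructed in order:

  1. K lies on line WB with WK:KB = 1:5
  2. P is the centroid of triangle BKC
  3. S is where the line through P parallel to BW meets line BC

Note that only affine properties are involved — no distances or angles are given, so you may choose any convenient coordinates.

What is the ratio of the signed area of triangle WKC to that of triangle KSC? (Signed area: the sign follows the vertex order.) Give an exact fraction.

[WKC]:[KSC] = 3/10

Choose coordinates W = (0, 0), C = (1, 0), B = (0, 1).
1. K lies on line WB with WK:KB = 1:5 ⇒ K = (0, 1/6)
2. P is the centroid of triangle BKC ⇒ P = (1/3, 7/18)
3. S is where the line through P parallel to BW meets line BC ⇒ S = (1/3, 2/3)
2·[WKC] = -1/6, 2·[KSC] = -5/9
[WKC]:[KSC] = -1/6:-5/9 = 3/10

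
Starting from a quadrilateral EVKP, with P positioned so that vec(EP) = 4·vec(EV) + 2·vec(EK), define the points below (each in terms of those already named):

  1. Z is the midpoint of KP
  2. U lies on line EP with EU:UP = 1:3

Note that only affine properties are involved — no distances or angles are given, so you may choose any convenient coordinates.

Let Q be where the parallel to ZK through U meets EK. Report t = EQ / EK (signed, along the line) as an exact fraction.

t = 1/4

Choose coordinates E = (0, 0), V = (1, 0), K = (0, 1), P = (4, 2).
1. Z is the midpoint of KP ⇒ Z = (2, 3/2)
2. U lies on line EP with EU:UP = 1:3 ⇒ U = (1, 1/2)
through U parallel to ZK: direction (-2, -1/2); meets EK at Q = (0, 1/4)
Q = E + t·(K−E) with t = 1/4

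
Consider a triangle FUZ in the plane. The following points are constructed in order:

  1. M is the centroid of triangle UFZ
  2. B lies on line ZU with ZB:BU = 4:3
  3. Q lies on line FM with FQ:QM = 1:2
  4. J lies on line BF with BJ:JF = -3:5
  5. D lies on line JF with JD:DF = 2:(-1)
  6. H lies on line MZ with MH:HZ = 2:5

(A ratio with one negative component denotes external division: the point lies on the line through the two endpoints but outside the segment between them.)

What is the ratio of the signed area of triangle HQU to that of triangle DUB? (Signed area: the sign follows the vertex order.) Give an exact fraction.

[HQU]:[DUB] = 16/63

Set F = (0, 0), U = (1, 0), Z = (0, 1); any affine frame gives the same invariant.
1. M is the centroid of triangle UFZ ⇒ M = (1/3, 1/3)
2. B lies on line ZU with ZB:BU = 4:3 ⇒ B = (4/7, 3/7)
3. Q lies on line FM with FQ:QM = 1:2 ⇒ Q = (1/9, 1/9)
4. J lies on line BF with BJ:JF = -3:5 ⇒ J = (10/7, 15/14)
5. D lies on line JF with JD:DF = 2:(-1) ⇒ D = (-10/7, -15/14)
6. H lies on line MZ with MH:HZ = 2:5 ⇒ H = (5/21, 11/21)
2·[HQU] = 8/21, 2·[DUB] = 3/2
[HQU]:[DUB] = 8/21:3/2 = 16/63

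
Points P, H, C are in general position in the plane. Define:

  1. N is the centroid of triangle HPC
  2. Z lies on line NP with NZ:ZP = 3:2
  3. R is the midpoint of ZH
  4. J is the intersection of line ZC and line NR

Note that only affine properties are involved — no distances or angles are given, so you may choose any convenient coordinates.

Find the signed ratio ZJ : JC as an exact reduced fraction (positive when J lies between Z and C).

Choose coordinates P = (0, 0), H = (1, 0), C = (0, 1).
1. N is the centroid of triangle HPC ⇒ N = (1/3, 1/3)
2. Z lies on line NP with NZ:ZP = 3:2 ⇒ Z = (2/15, 2/15)
3. R is the midpoint of ZH ⇒ R = (17/30, 1/15)
4. J is the intersection of line ZC and line NR ⇒ J = (4/75, 49/75)
J = Z + t·(C−Z) with t = 3/5, so ZJ:JC = t:(1−t) = 3/5:2/5

ZJ:JC = 3/2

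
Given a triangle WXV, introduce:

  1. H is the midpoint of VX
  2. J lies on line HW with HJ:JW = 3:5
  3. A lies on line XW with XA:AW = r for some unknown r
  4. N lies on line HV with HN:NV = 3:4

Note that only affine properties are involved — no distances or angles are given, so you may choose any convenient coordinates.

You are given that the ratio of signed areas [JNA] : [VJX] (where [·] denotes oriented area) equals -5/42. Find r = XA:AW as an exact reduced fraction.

r = 5/4

Set W = (0, 0), X = (1, 0), V = (0, 1); any affine frame gives the same invariant.
1. H is the midpoint of VX ⇒ H = (1/2, 1/2)
2. J lies on line HW with HJ:JW = 3:5 ⇒ J = (5/16, 5/16)
3. With XA:AW = r, write λ = r/(r+1) so A = X + λ·(W−X); A is affine-linear in λ
4. N lies on line HV with HN:NV = 3:4 ⇒ N = (2/7, 5/7)
Every point depending on A is an affine combination of A and λ-independent points, so each such coordinate is linear in λ; the λ² term in each signed area is a multiple of (W−X)×(W−X) = 0, so 2·[JNA] and 2·[VJX] are each linear in λ. Evaluating at λ=0 and λ=1:
  2·[JNA] = 45/112·λ − 15/56,   2·[VJX] = 3/8
So [JNA]:[VJX] = (45/112·λ − 15/56) / (3/8). Setting this equal to -5/42:
  45/112·λ − 15/56 = -5/42·(3/8)  ⇒  λ = 5/9
Then r = λ/(1−λ) = (5/9)/(4/9) = 5/4. Check: with r = 5/4, A = (4/9, 0) and [JNA]:[VJX] = -5/42 as required.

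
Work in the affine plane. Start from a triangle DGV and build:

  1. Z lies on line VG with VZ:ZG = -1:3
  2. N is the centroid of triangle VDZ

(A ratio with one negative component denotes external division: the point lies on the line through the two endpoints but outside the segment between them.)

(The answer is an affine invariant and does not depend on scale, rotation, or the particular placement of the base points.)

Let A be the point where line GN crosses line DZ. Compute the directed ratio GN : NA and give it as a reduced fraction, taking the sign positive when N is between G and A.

GN:NA = 8

Work in coordinates with D = (0, 0), G = (1, 0), V = (0, 1).
1. Z lies on line VG with VZ:ZG = -1:3 ⇒ Z = (-1/2, 3/2)
2. N is the centroid of triangle VDZ ⇒ N = (-1/6, 5/6)
line GN meets DZ at A = (-5/16, 15/16)
N = G + t·(A−G) with t = 8/9, so GN:NA = 8/9:1/9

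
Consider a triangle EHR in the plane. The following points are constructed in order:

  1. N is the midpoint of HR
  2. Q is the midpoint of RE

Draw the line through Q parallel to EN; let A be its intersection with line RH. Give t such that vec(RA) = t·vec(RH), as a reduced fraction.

Work in coordinates with E = (0, 0), H = (1, 0), R = (0, 1).
1. N is the midpoint of HR ⇒ N = (1/2, 1/2)
2. Q is the midpoint of RE ⇒ Q = (0, 1/2)
through Q parallel to EN: direction (1/2, 1/2); meets RH at A = (1/4, 3/4)
A = R + t·(H−R) with t = 1/4

t = 1/4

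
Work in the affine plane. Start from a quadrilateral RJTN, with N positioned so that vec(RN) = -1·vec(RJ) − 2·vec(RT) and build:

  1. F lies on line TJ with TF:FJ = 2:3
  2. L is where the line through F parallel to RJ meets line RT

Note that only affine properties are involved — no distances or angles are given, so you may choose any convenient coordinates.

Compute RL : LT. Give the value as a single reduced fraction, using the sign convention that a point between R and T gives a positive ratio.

Work in coordinates with R = (0, 0), J = (1, 0), T = (0, 1), N = (-1, -2).
1. F lies on line TJ with TF:FJ = 2:3 ⇒ F = (2/5, 3/5)
2. L is where the line through F parallel to RJ meets line RT ⇒ L = (0, 3/5)
L = R + t·(T−R) with t = 3/5, so RL:LT = t:(1−t) = 3/5:2/5

RL:LT = 3/2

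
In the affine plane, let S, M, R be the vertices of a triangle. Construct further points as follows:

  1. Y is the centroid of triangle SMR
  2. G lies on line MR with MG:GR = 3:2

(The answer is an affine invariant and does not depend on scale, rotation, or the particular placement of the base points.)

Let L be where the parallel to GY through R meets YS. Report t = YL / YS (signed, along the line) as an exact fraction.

Assign S = (0, 0), M = (1, 0), R = (0, 1) — the answer is frame-independent, so this choice is without loss of generality.
1. Y is the centroid of triangle SMR ⇒ Y = (1/3, 1/3)
2. G lies on line MR with MG:GR = 3:2 ⇒ G = (2/5, 3/5)
through R parallel to GY: direction (-1/15, -4/15); meets YS at L = (-1/3, -1/3)
L = Y + t·(S−Y) with t = 2

t = 2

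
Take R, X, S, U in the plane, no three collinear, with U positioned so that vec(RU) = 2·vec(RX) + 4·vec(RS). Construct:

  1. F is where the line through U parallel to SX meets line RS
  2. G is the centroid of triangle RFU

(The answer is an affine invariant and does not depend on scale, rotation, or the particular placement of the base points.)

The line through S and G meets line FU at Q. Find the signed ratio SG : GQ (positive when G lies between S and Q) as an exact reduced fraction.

Choose coordinates R = (0, 0), X = (1, 0), S = (0, 1), U = (2, 4).
1. F is where the line through U parallel to SX meets line RS ⇒ F = (0, 6)
2. G is the centroid of triangle RFU ⇒ G = (2/3, 10/3)
line SG meets FU at Q = (10/9, 44/9)
G = S + t·(Q−S) with t = 3/5, so SG:GQ = 3/5:2/5

SG:GQ = 3/2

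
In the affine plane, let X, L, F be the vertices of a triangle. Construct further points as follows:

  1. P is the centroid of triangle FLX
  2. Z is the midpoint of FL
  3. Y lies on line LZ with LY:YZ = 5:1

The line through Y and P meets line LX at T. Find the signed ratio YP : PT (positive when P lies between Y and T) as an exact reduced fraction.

YP:PT = 1/4

Choose coordinates X = (0, 0), L = (1, 0), F = (0, 1).
1. P is the centroid of triangle FLX ⇒ P = (1/3, 1/3)
2. Z is the midpoint of FL ⇒ Z = (1/2, 1/2)
3. Y lies on line LZ with LY:YZ = 5:1 ⇒ Y = (7/12, 5/12)
line YP meets LX at T = (-2/3, 0)
P = Y + t·(T−Y) with t = 1/5, so YP:PT = 1/5:4/5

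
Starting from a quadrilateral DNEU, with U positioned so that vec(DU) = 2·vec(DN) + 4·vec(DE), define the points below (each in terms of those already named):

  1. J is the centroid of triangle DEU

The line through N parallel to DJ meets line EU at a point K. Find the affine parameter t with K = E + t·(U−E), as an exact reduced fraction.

t = 7/4

Assign D = (0, 0), N = (1, 0), E = (0, 1), U = (2, 4) — the answer is frame-independent, so this choice is without loss of generality.
1. J is the centroid of triangle DEU ⇒ J = (2/3, 5/3)
through N parallel to DJ: direction (2/3, 5/3); meets EU at K = (7/2, 25/4)
K = E + t·(U−E) with t = 7/4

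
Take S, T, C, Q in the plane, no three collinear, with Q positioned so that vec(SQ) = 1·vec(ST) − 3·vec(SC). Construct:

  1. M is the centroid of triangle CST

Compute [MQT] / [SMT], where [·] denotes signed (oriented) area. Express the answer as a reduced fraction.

[MQT]:[SMT] = -6

Work in coordinates with S = (0, 0), T = (1, 0), C = (0, 1), Q = (1, -3).
1. M is the centroid of triangle CST ⇒ M = (1/3, 1/3)
2·[MQT] = 2, 2·[SMT] = -1/3
[MQT]:[SMT] = 2:-1/3 = -6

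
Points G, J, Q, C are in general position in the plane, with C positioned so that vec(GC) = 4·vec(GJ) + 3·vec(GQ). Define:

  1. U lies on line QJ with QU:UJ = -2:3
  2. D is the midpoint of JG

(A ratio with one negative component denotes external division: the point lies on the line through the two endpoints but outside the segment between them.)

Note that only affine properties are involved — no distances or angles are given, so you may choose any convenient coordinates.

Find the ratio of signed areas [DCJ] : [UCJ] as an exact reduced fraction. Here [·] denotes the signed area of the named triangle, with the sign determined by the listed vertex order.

Work in coordinates with G = (0, 0), J = (1, 0), Q = (0, 1), C = (4, 3).
1. U lies on line QJ with QU:UJ = -2:3 ⇒ U = (-2, 3)
2. D is the midpoint of JG ⇒ D = (1/2, 0)
2·[DCJ] = -3/2, 2·[UCJ] = -18
[DCJ]:[UCJ] = -3/2:-18 = 1/12

[DCJ]:[UCJ] = 1/12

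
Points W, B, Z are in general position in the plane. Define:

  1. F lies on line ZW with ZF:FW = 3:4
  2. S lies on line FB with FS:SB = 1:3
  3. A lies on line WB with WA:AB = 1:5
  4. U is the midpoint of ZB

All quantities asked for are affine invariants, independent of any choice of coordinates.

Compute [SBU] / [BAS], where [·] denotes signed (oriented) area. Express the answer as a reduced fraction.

Choose coordinates W = (0, 0), B = (1, 0), Z = (0, 1).
1. F lies on line ZW with ZF:FW = 3:4 ⇒ F = (0, 4/7)
2. S lies on line FB with FS:SB = 1:3 ⇒ S = (1/4, 3/7)
3. A lies on line WB with WA:AB = 1:5 ⇒ A = (1/6, 0)
4. U is the midpoint of ZB ⇒ U = (1/2, 1/2)
2·[SBU] = 9/56, 2·[BAS] = -5/14
[SBU]:[BAS] = 9/56:-5/14 = -9/20

[SBU]:[BAS] = -9/20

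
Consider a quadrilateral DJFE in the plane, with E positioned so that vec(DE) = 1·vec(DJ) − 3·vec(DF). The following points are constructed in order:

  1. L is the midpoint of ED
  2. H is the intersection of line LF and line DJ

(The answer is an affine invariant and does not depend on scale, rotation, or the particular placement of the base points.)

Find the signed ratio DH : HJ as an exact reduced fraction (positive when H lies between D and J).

DH:HJ = 1/4

Assign D = (0, 0), J = (1, 0), F = (0, 1), E = (1, -3) — the answer is frame-independent, so this choice is without loss of generality.
1. L is the midpoint of ED ⇒ L = (1/2, -3/2)
2. H is the intersection of line LF and line DJ ⇒ H = (1/5, 0)
H = D + t·(J−D) with t = 1/5, so DH:HJ = t:(1−t) = 1/5:4/5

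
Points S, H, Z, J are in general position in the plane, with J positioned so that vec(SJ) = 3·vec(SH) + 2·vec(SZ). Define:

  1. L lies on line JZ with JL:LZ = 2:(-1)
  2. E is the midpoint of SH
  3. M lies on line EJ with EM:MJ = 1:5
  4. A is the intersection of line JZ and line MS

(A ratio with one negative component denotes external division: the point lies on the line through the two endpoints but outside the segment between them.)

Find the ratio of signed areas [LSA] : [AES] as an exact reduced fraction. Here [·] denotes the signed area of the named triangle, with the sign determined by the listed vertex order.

[LSA]:[AES] = -6

Assign S = (0, 0), H = (1, 0), Z = (0, 1), J = (3, 2) — the answer is frame-independent, so this choice is without loss of generality.
1. L lies on line JZ with JL:LZ = 2:(-1) ⇒ L = (-3, 0)
2. E is the midpoint of SH ⇒ E = (1/2, 0)
3. M lies on line EJ with EM:MJ = 1:5 ⇒ M = (11/12, 1/3)
4. A is the intersection of line JZ and line MS ⇒ A = (33, 12)
2·[LSA] = 36, 2·[AES] = -6
[LSA]:[AES] = 36:-6 = -6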